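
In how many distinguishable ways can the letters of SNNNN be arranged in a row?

5

SNNNN has 5 letters with N appearing 4 times.
So there are 5! / (4!) = 5 distinguishable arrangements.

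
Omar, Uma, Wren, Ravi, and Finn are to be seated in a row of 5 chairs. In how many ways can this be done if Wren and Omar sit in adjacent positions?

Treat {Wren, Omar} as a single unit. There are 4 units to order, and the pair itself can be ordered 2 ways.
That gives 2 × 4! = 2 × 24 = 48.

48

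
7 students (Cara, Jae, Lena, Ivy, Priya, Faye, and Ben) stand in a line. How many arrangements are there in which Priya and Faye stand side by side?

Place the 5 others and the Priya-Faye pair as 6 objects in a line; the pair has 2 internal arrangements.
That gives 2 × 6! = 2 × 720 = 1440.

1440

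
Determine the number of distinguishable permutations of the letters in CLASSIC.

1260

The 7 letters of CLASSIC have repeats: C appearing twice and S appearing twice.
So there are 7! / (2!·2!) = 1260 distinguishable arrangements.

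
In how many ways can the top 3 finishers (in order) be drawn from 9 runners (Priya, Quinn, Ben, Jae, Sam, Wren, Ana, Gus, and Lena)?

This is an ordered selection of 3 from 9: P(9,3).
That gives 9 × 8 × 7 = 504.

504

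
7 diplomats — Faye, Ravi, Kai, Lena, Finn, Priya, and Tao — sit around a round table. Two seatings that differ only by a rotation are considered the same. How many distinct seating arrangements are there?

720

Fix one person's seat to break rotational symmetry; the remaining 6 people can be arranged in (6)! = 720 ways.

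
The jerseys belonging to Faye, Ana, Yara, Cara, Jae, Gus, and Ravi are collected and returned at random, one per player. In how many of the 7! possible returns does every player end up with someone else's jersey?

1854

Count assignments avoiding every fixed point. For any j of the 7 players fixed to their old jersey, the other 7−j can be arranged in (7−j)! ways.
By inclusion–exclusion this is Σ_{j=0}^{7} (−1)^j C(7,j)·(7−j)!.
Computing: 5040 − 5040 + 2520 − 840 + 210 − 42 + 7 − 1 = 1854.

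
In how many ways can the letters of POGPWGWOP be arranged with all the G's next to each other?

1680

Treat the 2 copies of G as a single block. The multiset to arrange is then {GG, O, O, P, P, P, W, W}, 8 items in all.
That gives (8)!/(3!·2!·2!) = 1680 arrangements.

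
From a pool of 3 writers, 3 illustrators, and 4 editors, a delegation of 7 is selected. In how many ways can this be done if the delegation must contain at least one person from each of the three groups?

With no constraint there are C(10,7) = 120 possible selections.
Subtract selections that omit an entire group: no writers → C(7,7) = 1; no illustrators → C(7,7) = 1; no editors → C(6,7) = 0.
Add back selections omitting two groups (i.e. drawn from a single group): C(3,7) + C(3,7) + C(4,7) = 0.
By inclusion–exclusion: 120 − 2 + 0 = 118.

118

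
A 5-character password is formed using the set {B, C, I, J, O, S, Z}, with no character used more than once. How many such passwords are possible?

2520

This is a permutation of 5 out of 7: P(7,5) = 7!/2!.
7 × 6 × 5 × 4 × 3 = 2520.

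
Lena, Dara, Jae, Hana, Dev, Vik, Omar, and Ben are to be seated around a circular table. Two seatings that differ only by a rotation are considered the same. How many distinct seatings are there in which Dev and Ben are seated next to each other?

Glue Dev and Ben into a block (2 internal orders). Seating 7 units around a circle gives (6)! arrangements.
So 2 × (6)! = 2 × 720 = 1440.

1440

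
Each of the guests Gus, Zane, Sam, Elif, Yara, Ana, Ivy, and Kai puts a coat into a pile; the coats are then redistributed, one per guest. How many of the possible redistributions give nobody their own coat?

14833

Let Aᵢ be the assignments in which guest i gets their own coat. We want the size of the complement of A₁∪…∪A_8.
By inclusion–exclusion this is Σ_{j=0}^{8} (−1)^j C(8,j)·(8−j)!.
Computing: 40320 − 40320 + 20160 − 6720 + 1680 − 336 + 56 − 8 + 1 = 14833.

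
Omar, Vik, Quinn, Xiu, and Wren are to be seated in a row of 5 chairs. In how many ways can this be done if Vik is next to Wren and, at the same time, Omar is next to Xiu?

24

Treat {Vik,Wren} as one block (2 orders) and {Omar,Xiu} as another (2 orders).
That leaves 3 units to arrange: 2 × 2 × 3! = 4 × 6 = 24.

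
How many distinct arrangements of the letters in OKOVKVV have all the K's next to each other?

60

Treat the 2 copies of K as a single block. The multiset to arrange is then {KK, O, O, V, V, V}, 6 items in all.
That gives (6)!/(3!·2!) = 60 arrangements.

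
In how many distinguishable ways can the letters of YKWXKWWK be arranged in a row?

1120

Letter multiplicities in YKWXKWWK: K×3, W×3, X×1, Y×1.
Dividing 8! = 40320 by 3!·3! = 36 for the repeated letters gives 1120.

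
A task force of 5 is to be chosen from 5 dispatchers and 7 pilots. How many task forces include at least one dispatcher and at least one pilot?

Total 5-person selections from all 12: C(12,5) = 792.
Selections missing a whole group: no dispatchers → C(7,5) = 21; no pilots → C(5,5) = 1.
Both groups omitted at once is impossible, so 792 − 22 = 770.

770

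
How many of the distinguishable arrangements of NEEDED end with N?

10

Fix N in the last position and arrange the remaining 5 letters.
Those 5 letters have D appearing twice and E appearing 3 times, giving (5)!/(3!·2!) = 10.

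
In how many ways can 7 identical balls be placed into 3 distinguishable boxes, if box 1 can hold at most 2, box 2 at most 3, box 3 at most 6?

11

By stars and bars, unrestricted non-negative solutions to x_1+…+x_3 = 7 number C(7+2,2) = 36.
Subtract solutions that violate a single cap (substitute x_i' = x_i − (cap_i+1)): x_1 ≥ 3 gives C(6,2) = 15; x_2 ≥ 4 gives C(5,2) = 10; x_3 ≥ 7 gives C(2,2) = 1. Together 26.
Add back pairs where two caps are both exceeded: 1 + 0 + 0 = 1.
By inclusion–exclusion the count is 36 − 26 + 1 = 11.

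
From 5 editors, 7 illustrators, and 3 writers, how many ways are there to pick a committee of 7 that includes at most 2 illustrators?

Split by how many illustrators are chosen (0 through 2).
Sum: C(7,0)·C(8,7) + C(7,1)·C(8,6) + C(7,2)·C(8,5) = 8 + 196 + 1176 = 1380.

1380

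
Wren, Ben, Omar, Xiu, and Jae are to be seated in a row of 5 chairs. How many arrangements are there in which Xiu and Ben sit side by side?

48

Place the 3 others and the Xiu-Ben pair as 4 objects in a line; the pair has 2 internal arrangements.
So the count is 2·(4)! = 48.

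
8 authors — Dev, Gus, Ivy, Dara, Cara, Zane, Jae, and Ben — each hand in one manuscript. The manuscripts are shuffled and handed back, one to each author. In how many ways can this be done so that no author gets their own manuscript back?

14833

This is the derangement count D_8: permutations of 8 items with no fixed point.
By inclusion–exclusion this is Σ_{j=0}^{8} (−1)^j C(8,j)·(8−j)!.
Computing: 40320 − 40320 + 20160 − 6720 + 1680 − 336 + 56 − 8 + 1 = 14833.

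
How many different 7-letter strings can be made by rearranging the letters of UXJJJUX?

UXJJJUX has 7 letters with J appearing 3 times, U appearing twice, and X appearing twice.
Dividing 7! = 5040 by 3!·2!·2! = 24 for the repeated letters gives 210.

210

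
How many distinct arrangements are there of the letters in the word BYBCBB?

BYBCBB has 6 letters with B appearing 4 times.
The number of distinct arrangements is 6!/(4!) = 720/24 = 30.

30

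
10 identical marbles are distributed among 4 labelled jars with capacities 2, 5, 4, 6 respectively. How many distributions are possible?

By stars and bars, unrestricted non-negative solutions to x_1+…+x_4 = 10 number C(10+3,3) = 286.
Subtract solutions that violate a single cap (substitute x_i' = x_i − (cap_i+1)): x_1 ≥ 3 gives C(10,3) = 120; x_2 ≥ 6 gives C(7,3) = 35; x_3 ≥ 5 gives C(8,3) = 56; x_4 ≥ 7 gives C(6,3) = 20. Together 231.
Add back pairs where two caps are both exceeded: 4 + 10 + 1 + 0 + 0 + 0 = 15.
By inclusion–exclusion the count is 286 − 231 + 15 = 70.

70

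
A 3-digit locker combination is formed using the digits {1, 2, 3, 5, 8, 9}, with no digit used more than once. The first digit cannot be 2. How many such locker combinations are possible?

100

The first digit has 6−1 = 5 choices (anything except 2).
The remaining 2 digits are filled from the other 5 symbols without repetition: 5 × 4 = 20.
Total: 5 × 20 = 100.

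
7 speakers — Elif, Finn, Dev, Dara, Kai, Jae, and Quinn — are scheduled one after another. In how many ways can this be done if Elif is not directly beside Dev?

Of the 7! = 5040 arrangements, those with Elif and Dev adjacent number 2 × 6! = 1440 (treat the pair as a block with 2 internal orders).
Complementary counting: 5040 − 1440 = 3600.

3600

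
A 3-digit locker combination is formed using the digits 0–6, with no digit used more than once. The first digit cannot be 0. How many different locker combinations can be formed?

The first digit has 7−1 = 6 choices (anything except 0).
The remaining 2 digits are filled from the other 6 symbols without repetition: 6 × 5 = 30.
Total: 6 × 30 = 180.

180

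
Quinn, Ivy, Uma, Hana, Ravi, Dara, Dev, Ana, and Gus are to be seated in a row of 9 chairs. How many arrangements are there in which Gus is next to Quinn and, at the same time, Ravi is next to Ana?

20160

Treat {Gus,Quinn} as one block (2 orders) and {Ravi,Ana} as another (2 orders).
That leaves 7 units to arrange: 2 × 2 × 7! = 4 × 5040 = 20160.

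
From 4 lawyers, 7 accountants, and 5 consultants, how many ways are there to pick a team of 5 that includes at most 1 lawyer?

Split by how many lawyers are chosen (0 through 1).
Sum: C(4,0)·C(12,5) + C(4,1)·C(12,4) = 792 + 1980 = 2772.

2772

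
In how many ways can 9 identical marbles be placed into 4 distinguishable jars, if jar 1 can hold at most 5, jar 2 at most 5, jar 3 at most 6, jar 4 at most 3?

114

Ignoring the caps, the number of non-negative solutions to x_1+…+x_4 = 9 is C(12,3) = 220.
Subtract solutions that violate a single cap (substitute x_i' = x_i − (cap_i+1)): x_1 ≥ 6 gives C(6,3) = 20; x_2 ≥ 6 gives C(6,3) = 20; x_3 ≥ 7 gives C(5,3) = 10; x_4 ≥ 4 gives C(8,3) = 56. Together 106.
No two caps can be exceeded simultaneously, so the pair terms are all 0.
By inclusion–exclusion the count is 220 − 106 + 0 = 114.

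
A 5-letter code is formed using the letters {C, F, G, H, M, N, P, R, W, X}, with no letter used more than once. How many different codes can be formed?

30240

Choose and order 5 of the 10 symbols: the first letter has 10 options, the next 9, and so on down to 6.
10 × 9 × 8 × 7 × 6 = 30240.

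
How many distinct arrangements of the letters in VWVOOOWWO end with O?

560

Fix O in the last position and arrange the remaining 8 letters.
Those 8 letters have O appearing 3 times, V appearing twice, and W appearing 3 times, giving (8)!/(3!·3!·2!) = 560.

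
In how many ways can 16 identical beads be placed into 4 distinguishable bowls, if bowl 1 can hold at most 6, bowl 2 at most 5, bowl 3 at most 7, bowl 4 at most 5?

111

By stars and bars, unrestricted non-negative solutions to x_1+…+x_4 = 16 number C(16+3,3) = 969.
Subtract solutions that violate a single cap (substitute x_i' = x_i − (cap_i+1)): x_1 ≥ 7 gives C(12,3) = 220; x_2 ≥ 6 gives C(13,3) = 286; x_3 ≥ 8 gives C(11,3) = 165; x_4 ≥ 6 gives C(13,3) = 286. Together 957.
Add back pairs where two caps are both exceeded: 20 + 4 + 20 + 10 + 35 + 10 = 99.
By inclusion–exclusion the count is 969 − 957 + 99 = 111.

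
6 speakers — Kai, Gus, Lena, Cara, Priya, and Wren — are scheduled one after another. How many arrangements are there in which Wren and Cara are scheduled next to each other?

Treat {Wren, Cara} as a single unit. There are 5 units to order, and the pair itself can be ordered 2 ways.
That gives 2 × 5! = 2 × 120 = 240.

240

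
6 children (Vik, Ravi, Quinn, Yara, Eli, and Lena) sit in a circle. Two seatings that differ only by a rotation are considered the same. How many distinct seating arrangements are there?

Seat Vik anywhere (absorbing the rotational symmetry), then permute the other 5: (5)! = 120.

120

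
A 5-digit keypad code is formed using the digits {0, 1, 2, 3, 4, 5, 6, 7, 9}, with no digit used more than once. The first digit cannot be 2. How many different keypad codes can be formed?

The first digit has 9−1 = 8 choices (anything except 2).
The remaining 4 digits are filled from the other 8 symbols without repetition: 8 × 7 × 6 × 5 = 1680.
Total: 8 × 1680 = 13440.

13440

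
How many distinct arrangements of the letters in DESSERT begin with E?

Fix E in the first position and arrange the remaining 6 letters.
Those 6 letters have S appearing twice, giving (6)!/(2!) = 360.

360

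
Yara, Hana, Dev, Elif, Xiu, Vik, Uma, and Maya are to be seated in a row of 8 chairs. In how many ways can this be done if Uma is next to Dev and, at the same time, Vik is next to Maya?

2880

Treat {Uma,Dev} as one block (2 orders) and {Vik,Maya} as another (2 orders).
That leaves 6 units to arrange: 2 × 2 × 6! = 4 × 720 = 2880.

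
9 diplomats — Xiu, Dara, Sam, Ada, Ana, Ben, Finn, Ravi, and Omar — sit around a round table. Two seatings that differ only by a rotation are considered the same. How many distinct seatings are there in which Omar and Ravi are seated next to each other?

Treat {Omar, Ravi} as one unit (2 internal orders) and seat the resulting 8 units around the table: (7)! circular arrangements.
So 2 × (7)! = 2 × 5040 = 10080.

10080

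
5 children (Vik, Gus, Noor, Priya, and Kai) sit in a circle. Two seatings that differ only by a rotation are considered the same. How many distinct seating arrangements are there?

24

Around a circle, 5 distinct people have 5!/5 = (4)! = 24 rotationally distinct seatings.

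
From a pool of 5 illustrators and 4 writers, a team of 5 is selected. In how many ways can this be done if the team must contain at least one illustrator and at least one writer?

125

Total 5-person selections from all 9: C(9,5) = 126.
Selections missing a whole group: no illustrators → C(4,5) = 0; no writers → C(5,5) = 1.
Both groups omitted at once is impossible, so 126 − 1 = 125.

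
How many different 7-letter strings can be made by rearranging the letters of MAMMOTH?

MAMMOTH has 7 letters with M appearing 3 times.
The number of distinct arrangements is 7!/(3!) = 5040/6 = 840.

840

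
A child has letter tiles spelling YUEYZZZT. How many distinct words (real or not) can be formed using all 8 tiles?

Letter multiplicities in YUEYZZZT: E×1, T×1, U×1, Y×2, Z×3.
The number of distinct arrangements is 8!/(3!·2!) = 40320/12 = 3360.

3360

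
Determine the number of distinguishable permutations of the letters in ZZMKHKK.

420

Letter multiplicities in ZZMKHKK: H×1, K×3, M×1, Z×2.
Dividing 7! = 5040 by 3!·2! = 12 for the repeated letters gives 420.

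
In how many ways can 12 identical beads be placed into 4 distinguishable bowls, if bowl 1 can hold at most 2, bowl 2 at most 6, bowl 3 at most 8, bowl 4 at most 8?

151

By stars and bars, unrestricted non-negative solutions to x_1+…+x_4 = 12 number C(12+3,3) = 455.
Subtract solutions that violate a single cap (substitute x_i' = x_i − (cap_i+1)): x_1 ≥ 3 gives C(12,3) = 220; x_2 ≥ 7 gives C(8,3) = 56; x_3 ≥ 9 gives C(6,3) = 20; x_4 ≥ 9 gives C(6,3) = 20. Together 316.
Add back pairs where two caps are both exceeded: 10 + 1 + 1 + 0 + 0 + 0 = 12.
By inclusion–exclusion the count is 455 − 316 + 12 = 151.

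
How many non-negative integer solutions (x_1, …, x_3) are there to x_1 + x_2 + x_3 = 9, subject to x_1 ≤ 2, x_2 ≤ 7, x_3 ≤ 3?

9

Without the upper bounds there are C(11,2) = 55 ways to split 9 among 3 variables.
Subtract solutions that violate a single cap (substitute x_i' = x_i − (cap_i+1)): x_1 ≥ 3 gives C(8,2) = 28; x_2 ≥ 8 gives C(3,2) = 3; x_3 ≥ 4 gives C(7,2) = 21. Together 52.
Add back pairs where two caps are both exceeded: 0 + 6 + 0 = 6.
By inclusion–exclusion the count is 55 − 52 + 6 = 9.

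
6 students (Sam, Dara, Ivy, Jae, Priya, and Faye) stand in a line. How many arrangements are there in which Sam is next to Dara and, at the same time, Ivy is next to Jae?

Treat {Sam,Dara} as one block (2 orders) and {Ivy,Jae} as another (2 orders).
That leaves 4 units to arrange: 2 × 2 × 4! = 4 × 24 = 96.

96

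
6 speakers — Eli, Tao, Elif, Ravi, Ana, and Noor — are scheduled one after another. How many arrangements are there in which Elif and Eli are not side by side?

There are 6! = 720 arrangements in all. If Elif and Eli are adjacent, merging them into one block gives 2·(5)! = 240 arrangements.
So 720 − 240 = 480 arrangements keep them apart.

480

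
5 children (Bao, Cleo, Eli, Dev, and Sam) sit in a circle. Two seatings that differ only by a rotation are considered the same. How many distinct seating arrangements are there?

24

Fix one person's seat to break rotational symmetry; the remaining 4 people can be arranged in (4)! = 24 ways.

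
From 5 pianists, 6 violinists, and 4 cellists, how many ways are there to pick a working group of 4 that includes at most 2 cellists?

Split by how many cellists are chosen (0 through 2).
Sum: C(4,0)·C(11,4) + C(4,1)·C(11,3) + C(4,2)·C(11,2) = 330 + 660 + 330 = 1320.

1320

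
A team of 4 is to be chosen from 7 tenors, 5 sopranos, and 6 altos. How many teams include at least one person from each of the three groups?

1575

Total 4-person selections from all 18: C(18,4) = 3060.
Subtract selections that omit an entire group: no tenors → C(11,4) = 330; no sopranos → C(13,4) = 715; no altos → C(12,4) = 495.
Add back selections omitting two groups (i.e. drawn from a single group): C(7,4) + C(5,4) + C(6,4) = 55.
By inclusion–exclusion: 3060 − 1540 + 55 = 1575.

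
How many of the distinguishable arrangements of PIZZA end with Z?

24

With the last slot taken by Z, it remains to arrange the other 4 letters (PIZA).
Those 4 letters are all distinct, giving (4)! = 24.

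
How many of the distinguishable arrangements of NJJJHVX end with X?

120

With the last slot taken by X, it remains to arrange the other 6 letters (NJJJHV).
Those 6 letters have J appearing 3 times, giving (6)!/(3!) = 120.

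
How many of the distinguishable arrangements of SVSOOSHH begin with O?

420

Fix O in the first position and arrange the remaining 7 letters.
Those 7 letters have H appearing twice and S appearing 3 times, giving (7)!/(3!·2!) = 420.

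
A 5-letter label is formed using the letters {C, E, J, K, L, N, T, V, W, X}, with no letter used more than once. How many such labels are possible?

This is a permutation of 5 out of 10: P(10,5) = 10!/5!.
That product is 10 × 9 × 8 × 7 × 6 = 30240.

30240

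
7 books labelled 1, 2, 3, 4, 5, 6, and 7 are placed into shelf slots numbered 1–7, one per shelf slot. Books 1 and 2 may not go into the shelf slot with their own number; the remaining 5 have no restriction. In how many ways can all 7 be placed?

3720

Let Aᵢ (for i ∈ {1, 2}) be the placements that put book i in its forbidden shelf slot. Any j of these fix j positions, leaving (7−j)! ways to fill the rest, and there are C(2,j) ways to pick which j.
By inclusion–exclusion, the number of valid placements is Σ_{j=0}^{2} (−1)^j C(2,j)·(7−j)!.
Computing: 5040 − 1440 + 120 = 3720.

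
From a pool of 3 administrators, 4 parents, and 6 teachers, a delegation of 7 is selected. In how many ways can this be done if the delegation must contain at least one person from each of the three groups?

Unrestricted: C(13,7) = 1716 ways to pick any 7 of the 13.
Subtract selections that omit an entire group: no administrators → C(10,7) = 120; no parents → C(9,7) = 36; no teachers → C(7,7) = 1.
Add back selections omitting two groups (i.e. drawn from a single group): C(3,7) + C(4,7) + C(6,7) = 0.
By inclusion–exclusion: 1716 − 157 + 0 = 1559.

1559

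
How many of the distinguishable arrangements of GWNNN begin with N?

12

Fix N in the first position and arrange the remaining 4 letters.
Those 4 letters have N appearing twice, giving (4)!/(2!) = 12.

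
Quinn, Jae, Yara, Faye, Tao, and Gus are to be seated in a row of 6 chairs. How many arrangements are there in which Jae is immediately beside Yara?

240

Place the 4 others and the Jae-Yara pair as 5 objects in a line; the pair has 2 internal arrangements.
So the count is 2·(5)! = 240.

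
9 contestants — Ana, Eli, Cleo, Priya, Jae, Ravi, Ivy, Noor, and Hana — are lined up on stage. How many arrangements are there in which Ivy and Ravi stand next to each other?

Glue Ivy and Ravi into one block (2 internal orders), leaving 8 units to arrange in a row.
That gives 2 × 8! = 2 × 40320 = 80640.

80640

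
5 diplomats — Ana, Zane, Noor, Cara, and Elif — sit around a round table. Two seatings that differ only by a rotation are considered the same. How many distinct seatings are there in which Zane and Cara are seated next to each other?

12

Glue Zane and Cara into a block (2 internal orders). Seating 4 units around a circle gives (3)! arrangements.
So 2 × (3)! = 2 × 6 = 12.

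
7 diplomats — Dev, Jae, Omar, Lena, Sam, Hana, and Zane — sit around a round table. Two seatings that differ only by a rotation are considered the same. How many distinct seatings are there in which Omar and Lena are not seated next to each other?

All circular seatings of 7 people number (6)! = 720.
Seatings with Omar beside Lena: treat them as a block with 2 internal orders, giving 2 × (5)! = 240.
Subtracting, 720 − 240 = 480.

480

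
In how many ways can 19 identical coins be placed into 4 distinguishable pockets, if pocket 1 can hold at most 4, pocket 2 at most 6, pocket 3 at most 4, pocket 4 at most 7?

10

By stars and bars, unrestricted non-negative solutions to x_1+…+x_4 = 19 number C(19+3,3) = 1540.
Subtract solutions that violate a single cap (substitute x_i' = x_i − (cap_i+1)): x_1 ≥ 5 gives C(17,3) = 680; x_2 ≥ 7 gives C(15,3) = 455; x_3 ≥ 5 gives C(17,3) = 680; x_4 ≥ 8 gives C(14,3) = 364. Together 2179.
Add back pairs where two caps are both exceeded: 120 + 220 + 84 + 120 + 35 + 84 = 663.
Subtract triples: 10 + 0 + 4 + 0 = 14.
By inclusion–exclusion the count is 1540 − 2179 + 663 − 14 = 10.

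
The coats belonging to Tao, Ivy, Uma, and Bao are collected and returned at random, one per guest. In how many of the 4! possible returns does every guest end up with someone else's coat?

9

Let Aᵢ be the assignments in which guest i gets their own coat. We want the size of the complement of A₁∪…∪A_4.
By inclusion–exclusion this is Σ_{j=0}^{4} (−1)^j C(4,j)·(4−j)!.
Computing: 24 − 24 + 12 − 4 + 1 = 9.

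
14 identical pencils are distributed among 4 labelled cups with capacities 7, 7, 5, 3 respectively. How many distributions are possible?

Ignoring the caps, the number of non-negative solutions to x_1+…+x_4 = 14 is C(17,3) = 680.
Subtract solutions that violate a single cap (substitute x_i' = x_i − (cap_i+1)): x_1 ≥ 8 gives C(9,3) = 84; x_2 ≥ 8 gives C(9,3) = 84; x_3 ≥ 6 gives C(11,3) = 165; x_4 ≥ 4 gives C(13,3) = 286. Together 619.
Add back pairs where two caps are both exceeded: 0 + 1 + 10 + 1 + 10 + 35 = 57.
By inclusion–exclusion the count is 680 − 619 + 57 = 118.

118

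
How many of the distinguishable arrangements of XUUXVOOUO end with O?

Fix O in the last position and arrange the remaining 8 letters.
Those 8 letters have O appearing twice, U appearing 3 times, and X appearing twice, giving (8)!/(3!·2!·2!) = 1680.

1680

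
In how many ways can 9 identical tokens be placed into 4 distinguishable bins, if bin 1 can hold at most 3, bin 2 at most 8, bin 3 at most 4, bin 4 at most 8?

Ignoring the caps, the number of non-negative solutions to x_1+…+x_4 = 9 is C(12,3) = 220.
Subtract solutions that violate a single cap (substitute x_i' = x_i − (cap_i+1)): x_1 ≥ 4 gives C(8,3) = 56; x_2 ≥ 9 gives C(3,3) = 1; x_3 ≥ 5 gives C(7,3) = 35; x_4 ≥ 9 gives C(3,3) = 1. Together 93.
Add back pairs where two caps are both exceeded: 0 + 1 + 0 + 0 + 0 + 0 = 1.
By inclusion–exclusion the count is 220 − 93 + 1 = 128.

128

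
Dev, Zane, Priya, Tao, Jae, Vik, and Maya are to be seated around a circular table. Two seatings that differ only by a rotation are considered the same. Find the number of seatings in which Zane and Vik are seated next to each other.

Glue Zane and Vik into a block (2 internal orders). Seating 6 units around a circle gives (5)! arrangements.
So 2 × (5)! = 2 × 120 = 240.

240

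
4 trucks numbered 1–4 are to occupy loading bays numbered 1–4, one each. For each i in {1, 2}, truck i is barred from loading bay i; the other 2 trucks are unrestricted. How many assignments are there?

Let Aᵢ (for i ∈ {1, 2}) be the placements that put truck i in its forbidden loading bay. Any j of these fix j positions, leaving (4−j)! ways to fill the rest, and there are C(2,j) ways to pick which j.
By inclusion–exclusion, the number of valid placements is Σ_{j=0}^{2} (−1)^j C(2,j)·(4−j)!.
Computing: 24 − 12 + 2 = 14.

14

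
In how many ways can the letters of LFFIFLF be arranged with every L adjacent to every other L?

Treat the 2 copies of L as a single block. The multiset to arrange is then {LL, F, F, F, F, I}, 6 items in all.
That gives (6)!/(4!) = 30 arrangements.

30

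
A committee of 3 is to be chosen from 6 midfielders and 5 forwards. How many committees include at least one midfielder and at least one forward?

135

With no constraint there are C(11,3) = 165 possible selections.
Selections missing a whole group: no midfielders → C(5,3) = 10; no forwards → C(6,3) = 20.
Both groups omitted at once is impossible, so 165 − 30 = 135.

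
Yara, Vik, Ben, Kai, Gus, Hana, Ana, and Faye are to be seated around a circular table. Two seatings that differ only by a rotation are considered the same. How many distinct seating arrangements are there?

Fix one person's seat to break rotational symmetry; the remaining 7 people can be arranged in (7)! = 5040 ways.

5040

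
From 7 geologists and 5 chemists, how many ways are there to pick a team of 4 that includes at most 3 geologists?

460

Split by how many geologists are chosen (0 through 3).
Sum: C(7,0)·C(5,4) + C(7,1)·C(5,3) + C(7,2)·C(5,2) + C(7,3)·C(5,1) = 5 + 70 + 210 + 175 = 460.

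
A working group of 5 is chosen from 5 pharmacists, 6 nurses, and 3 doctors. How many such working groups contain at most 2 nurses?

Split by how many nurses are chosen (0 through 2).
Sum: C(6,0)·C(8,5) + C(6,1)·C(8,4) + C(6,2)·C(8,3) = 56 + 420 + 840 = 1316.

1316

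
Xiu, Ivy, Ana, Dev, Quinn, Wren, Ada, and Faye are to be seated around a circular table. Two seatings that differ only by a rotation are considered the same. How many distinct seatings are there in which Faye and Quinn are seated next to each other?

1440

Treat {Faye, Quinn} as one unit (2 internal orders) and seat the resulting 7 units around the table: (6)! circular arrangements.
So 2 × (6)! = 2 × 720 = 1440.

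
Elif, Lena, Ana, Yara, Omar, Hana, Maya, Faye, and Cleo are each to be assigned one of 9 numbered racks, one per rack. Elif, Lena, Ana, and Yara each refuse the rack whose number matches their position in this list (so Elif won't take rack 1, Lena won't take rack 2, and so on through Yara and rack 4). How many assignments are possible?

Let Aᵢ (for 1 ≤ i ≤ 4) be the placements that put person i in their forbidden rack. Any j of these fix j positions, leaving (9−j)! ways to fill the rest, and there are C(4,j) ways to pick which j.
By inclusion–exclusion, the number of valid placements is Σ_{j=0}^{4} (−1)^j C(4,j)·(9−j)!.
Computing: 362880 − 161280 + 30240 − 2880 + 120 = 229080.

229080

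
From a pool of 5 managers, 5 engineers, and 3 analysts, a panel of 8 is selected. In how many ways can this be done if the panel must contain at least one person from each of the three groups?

1240

Unrestricted: C(13,8) = 1287 ways to pick any 8 of the 13.
Selections missing a whole group: no managers → C(8,8) = 1; no engineers → C(8,8) = 1; no analysts → C(10,8) = 45.
Add back selections omitting two groups (i.e. drawn from a single group): C(5,8) + C(5,8) + C(3,8) = 0.
By inclusion–exclusion: 1287 − 47 + 0 = 1240.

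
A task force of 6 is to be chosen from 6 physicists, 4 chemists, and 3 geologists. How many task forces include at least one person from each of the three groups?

1416

Unrestricted: C(13,6) = 1716 ways to pick any 6 of the 13.
Selections missing a whole group: no physicists → C(7,6) = 7; no chemists → C(9,6) = 84; no geologists → C(10,6) = 210.
Add back selections omitting two groups (i.e. drawn from a single group): C(6,6) + C(4,6) + C(3,6) = 1.
By inclusion–exclusion: 1716 − 301 + 1 = 1416.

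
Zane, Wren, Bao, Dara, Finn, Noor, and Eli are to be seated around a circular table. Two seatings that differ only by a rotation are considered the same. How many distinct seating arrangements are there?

720

Around a circle, 7 distinct people have 7!/7 = (6)! = 720 rotationally distinct seatings.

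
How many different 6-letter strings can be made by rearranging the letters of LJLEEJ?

Letter multiplicities in LJLEEJ: E×2, J×2, L×2.
Dividing 6! = 720 by 2!·2!·2! = 8 for the repeated letters gives 90.

90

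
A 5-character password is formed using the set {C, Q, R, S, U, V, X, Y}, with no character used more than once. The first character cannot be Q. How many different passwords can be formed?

The first character has 8−1 = 7 choices (anything except Q).
The remaining 4 characters are filled from the other 7 symbols without repetition: 7 × 6 × 5 × 4 = 840.
Total: 7 × 840 = 5880.

5880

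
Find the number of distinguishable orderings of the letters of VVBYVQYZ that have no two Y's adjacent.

2520

There are 8!/(3!·2!) = 3360 arrangements of VVBYVQYZ in total.
If the two Y's are adjacent, glue them into one block, leaving 7 items to arrange: (7)!/(3!) = 840 ways.
Subtracting, 3360 − 840 = 2520 arrangements keep the Y's apart.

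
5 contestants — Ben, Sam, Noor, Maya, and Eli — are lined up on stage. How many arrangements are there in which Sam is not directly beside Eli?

72

Of the 5! = 120 arrangements, those with Sam and Eli adjacent number 2 × 4! = 48 (treat the pair as a block with 2 internal orders).
Complementary counting: 120 − 48 = 72.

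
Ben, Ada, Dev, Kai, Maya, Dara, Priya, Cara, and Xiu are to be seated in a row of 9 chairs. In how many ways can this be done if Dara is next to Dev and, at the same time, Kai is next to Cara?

Treat {Dara,Dev} as one block (2 orders) and {Kai,Cara} as another (2 orders).
That leaves 7 units to arrange: 2 × 2 × 7! = 4 × 5040 = 20160.

20160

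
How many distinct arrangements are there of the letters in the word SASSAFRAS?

2520

Letter multiplicities in SASSAFRAS: A×3, F×1, R×1, S×4.
So there are 9! / (4!·3!) = 2520 distinguishable arrangements.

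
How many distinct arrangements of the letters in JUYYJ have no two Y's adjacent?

18

There are 5!/(2!·2!) = 30 arrangements of JUYYJ in total.
If the two Y's are adjacent, glue them into one block, leaving 4 items to arrange: (4)!/(2!) = 12 ways.
Hence 30 − 12 = 18.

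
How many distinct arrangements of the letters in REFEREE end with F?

15

With the last slot taken by F, it remains to arrange the other 6 letters (REEREE).
Those 6 letters have E appearing 4 times and R appearing twice, giving (6)!/(4!·2!) = 15.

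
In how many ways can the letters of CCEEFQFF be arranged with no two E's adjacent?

1260

There are 8!/(3!·2!·2!) = 1680 arrangements of CCEEFQFF in total.
Arrangements with the E's together: treat EE as one letter, giving (7)!/(3!·2!) = 420.
Subtracting, 1680 − 420 = 1260 arrangements keep the E's apart.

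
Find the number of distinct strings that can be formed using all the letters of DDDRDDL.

DDDRDDL has 7 letters with D appearing 5 times.
Dividing 7! = 5040 by 5! = 120 for the repeated letters gives 42.

42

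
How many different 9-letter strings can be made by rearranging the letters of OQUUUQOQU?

1260

The 9 letters of OQUUUQOQU have repeats: O appearing twice, Q appearing 3 times, and U appearing 4 times.
So there are 9! / (4!·3!·2!) = 1260 distinguishable arrangements.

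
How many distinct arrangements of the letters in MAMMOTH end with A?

120

With the last slot taken by A, it remains to arrange the other 6 letters (MMMOTH).
Those 6 letters have M appearing 3 times, giving (6)!/(3!) = 120.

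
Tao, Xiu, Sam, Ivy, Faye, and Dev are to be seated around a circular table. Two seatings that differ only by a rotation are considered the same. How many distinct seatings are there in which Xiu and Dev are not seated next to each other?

Without the restriction there are (5)! = 120 seatings.
Those with Xiu next to Dev: fuse the pair into one unit and seat 5 units around a circle — 2·(4)! = 48.
Subtracting, 120 − 48 = 72.

72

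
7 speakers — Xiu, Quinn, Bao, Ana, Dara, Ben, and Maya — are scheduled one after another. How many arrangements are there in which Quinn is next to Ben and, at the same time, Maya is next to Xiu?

480

Treat {Quinn,Ben} as one block (2 orders) and {Maya,Xiu} as another (2 orders).
That leaves 5 units to arrange: 2 × 2 × 5! = 4 × 120 = 480.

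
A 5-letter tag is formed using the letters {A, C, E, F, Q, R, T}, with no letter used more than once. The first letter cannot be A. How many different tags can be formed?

The first letter has 7−1 = 6 choices (anything except A).
The remaining 4 letters are filled from the other 6 symbols without repetition: 6 × 5 × 4 × 3 = 360.
Total: 6 × 360 = 2160.

2160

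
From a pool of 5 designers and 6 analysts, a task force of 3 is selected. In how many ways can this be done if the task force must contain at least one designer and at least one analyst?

135

With no constraint there are C(11,3) = 165 possible selections.
Selections missing a whole group: no designers → C(6,3) = 20; no analysts → C(5,3) = 10.
Both groups omitted at once is impossible, so 165 − 30 = 135.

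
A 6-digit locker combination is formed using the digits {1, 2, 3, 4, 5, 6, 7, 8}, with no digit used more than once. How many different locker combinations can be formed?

20160

This is a permutation of 6 out of 8: P(8,6) = 8!/2!.
8 × 7 × 6 × 5 × 4 × 3 = 20160.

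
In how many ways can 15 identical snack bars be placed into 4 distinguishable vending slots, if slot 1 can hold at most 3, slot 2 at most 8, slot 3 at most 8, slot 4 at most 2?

Without the upper bounds there are C(18,3) = 816 ways to split 15 among 4 vending slots.
Subtract solutions that violate a single cap (substitute x_i' = x_i − (cap_i+1)): x_1 ≥ 4 gives C(14,3) = 364; x_2 ≥ 9 gives C(9,3) = 84; x_3 ≥ 9 gives C(9,3) = 84; x_4 ≥ 3 gives C(15,3) = 455. Together 987.
Add back pairs where two caps are both exceeded: 10 + 10 + 165 + 0 + 20 + 20 = 225.
By inclusion–exclusion the count is 816 − 987 + 225 = 54.

54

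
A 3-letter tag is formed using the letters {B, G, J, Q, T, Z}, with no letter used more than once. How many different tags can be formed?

With no repetition, fill the 3 letters in order: 6 choices, then 5, down to 4.
6 × 5 × 4 = 120.

120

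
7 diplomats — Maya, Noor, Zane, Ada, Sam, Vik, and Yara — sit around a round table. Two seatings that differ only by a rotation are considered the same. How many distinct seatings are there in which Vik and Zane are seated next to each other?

240

Treat {Vik, Zane} as one unit (2 internal orders) and seat the resulting 6 units around the table: (5)! circular arrangements.
So 2 × (5)! = 2 × 120 = 240.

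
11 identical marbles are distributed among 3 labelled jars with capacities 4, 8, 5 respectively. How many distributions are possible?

24

By stars and bars, unrestricted non-negative solutions to x_1+…+x_3 = 11 number C(11+2,2) = 78.
Subtract solutions that violate a single cap (substitute x_i' = x_i − (cap_i+1)): x_1 ≥ 5 gives C(8,2) = 28; x_2 ≥ 9 gives C(4,2) = 6; x_3 ≥ 6 gives C(7,2) = 21. Together 55.
Add back pairs where two caps are both exceeded: 0 + 1 + 0 = 1.
By inclusion–exclusion the count is 78 − 55 + 1 = 24.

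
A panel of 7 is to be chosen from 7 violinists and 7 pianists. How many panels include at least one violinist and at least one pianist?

3430

Unrestricted: C(14,7) = 3432 ways to pick any 7 of the 14.
Selections missing a whole group: no violinists → C(7,7) = 1; no pianists → C(7,7) = 1.
Both groups omitted at once is impossible, so 3432 − 2 = 3430.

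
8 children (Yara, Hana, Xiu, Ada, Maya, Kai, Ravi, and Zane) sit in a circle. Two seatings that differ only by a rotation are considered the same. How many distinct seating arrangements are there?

5040

Around a circle, 8 distinct people have 8!/8 = (7)! = 5040 rotationally distinct seatings.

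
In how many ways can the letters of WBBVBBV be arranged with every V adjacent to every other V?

Treat the 2 copies of V as a single block. The multiset to arrange is then {VV, B, B, B, B, W}, 6 items in all.
That gives (6)!/(4!) = 30 arrangements.

30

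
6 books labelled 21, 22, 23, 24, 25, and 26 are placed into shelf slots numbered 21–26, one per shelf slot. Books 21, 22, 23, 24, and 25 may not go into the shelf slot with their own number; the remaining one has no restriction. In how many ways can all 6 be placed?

309

Let Aᵢ (for 21 ≤ i ≤ 25) be the placements that put book i in its forbidden shelf slot. Any j of these fix j positions, leaving (6−j)! ways to fill the rest, and there are C(5,j) ways to pick which j.
By inclusion–exclusion, the number of valid placements is Σ_{j=0}^{5} (−1)^j C(5,j)·(6−j)!.
Computing: 720 − 600 + 240 − 60 + 10 − 1 = 309.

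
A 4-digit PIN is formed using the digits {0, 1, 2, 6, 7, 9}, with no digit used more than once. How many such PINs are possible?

360

Choose and order 4 of the 6 symbols: the first digit has 6 options, the next 5, then 4, 3.
6 × 5 × 4 × 3 = 360.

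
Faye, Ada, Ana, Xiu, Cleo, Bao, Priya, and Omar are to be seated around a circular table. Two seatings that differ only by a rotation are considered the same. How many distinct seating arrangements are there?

5040

Seat Faye anywhere (absorbing the rotational symmetry), then permute the other 7: (7)! = 5040.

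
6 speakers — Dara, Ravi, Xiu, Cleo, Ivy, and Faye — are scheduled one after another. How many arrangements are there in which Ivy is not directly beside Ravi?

Of the 6! = 720 arrangements, those with Ivy and Ravi adjacent number 2 × 5! = 240 (treat the pair as a block with 2 internal orders).
Complementary counting: 720 − 240 = 480.

480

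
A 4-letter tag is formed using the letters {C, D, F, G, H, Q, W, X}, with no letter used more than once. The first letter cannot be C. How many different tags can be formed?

1470

The first letter has 8−1 = 7 choices (anything except C).
The remaining 3 letters are filled from the other 7 symbols without repetition: 7 × 6 × 5 = 210.
Total: 7 × 210 = 1470.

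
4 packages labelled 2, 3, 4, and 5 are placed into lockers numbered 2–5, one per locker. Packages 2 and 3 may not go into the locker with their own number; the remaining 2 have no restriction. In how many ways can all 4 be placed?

Let Aᵢ (for i ∈ {2, 3}) be the placements that put package i in its forbidden locker. Any j of these fix j positions, leaving (4−j)! ways to fill the rest, and there are C(2,j) ways to pick which j.
By inclusion–exclusion, the number of valid placements is Σ_{j=0}^{2} (−1)^j C(2,j)·(4−j)!.
Computing: 24 − 12 + 2 = 14.

14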